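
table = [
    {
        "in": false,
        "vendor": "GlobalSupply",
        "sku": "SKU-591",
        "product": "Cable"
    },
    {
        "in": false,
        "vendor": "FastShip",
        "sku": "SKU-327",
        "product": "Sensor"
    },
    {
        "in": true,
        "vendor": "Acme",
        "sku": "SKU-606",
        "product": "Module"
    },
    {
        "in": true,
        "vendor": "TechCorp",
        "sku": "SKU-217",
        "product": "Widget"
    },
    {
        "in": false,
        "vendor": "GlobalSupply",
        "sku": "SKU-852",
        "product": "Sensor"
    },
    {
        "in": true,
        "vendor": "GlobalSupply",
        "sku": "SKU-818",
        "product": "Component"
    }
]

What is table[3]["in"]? True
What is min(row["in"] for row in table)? False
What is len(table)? 6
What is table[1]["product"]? "Sensor"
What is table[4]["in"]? False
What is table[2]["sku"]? "SKU-606"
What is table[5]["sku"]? "SKU-818"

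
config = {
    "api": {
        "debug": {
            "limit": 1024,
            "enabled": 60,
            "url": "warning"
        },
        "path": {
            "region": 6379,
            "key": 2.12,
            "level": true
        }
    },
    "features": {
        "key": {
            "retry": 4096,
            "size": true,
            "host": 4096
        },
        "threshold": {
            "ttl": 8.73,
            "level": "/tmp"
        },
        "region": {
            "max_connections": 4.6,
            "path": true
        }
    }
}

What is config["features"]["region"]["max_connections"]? 4.6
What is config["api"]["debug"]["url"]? "warning"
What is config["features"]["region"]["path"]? True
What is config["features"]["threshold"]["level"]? "/tmp"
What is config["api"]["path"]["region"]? 6379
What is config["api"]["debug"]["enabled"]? 60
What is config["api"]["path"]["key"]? 2.12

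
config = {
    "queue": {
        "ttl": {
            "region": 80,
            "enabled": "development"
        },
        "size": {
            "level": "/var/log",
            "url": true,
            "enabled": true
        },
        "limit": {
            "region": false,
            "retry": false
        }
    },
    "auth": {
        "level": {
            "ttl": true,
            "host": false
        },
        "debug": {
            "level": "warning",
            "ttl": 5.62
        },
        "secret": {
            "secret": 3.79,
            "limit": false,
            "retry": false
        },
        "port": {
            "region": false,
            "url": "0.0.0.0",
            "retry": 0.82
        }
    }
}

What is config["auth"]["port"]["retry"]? 0.82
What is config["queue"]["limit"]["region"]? False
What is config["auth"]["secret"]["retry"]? False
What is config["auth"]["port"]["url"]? "0.0.0.0"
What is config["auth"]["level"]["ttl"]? True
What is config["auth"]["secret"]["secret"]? 3.79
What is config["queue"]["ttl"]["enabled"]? "development"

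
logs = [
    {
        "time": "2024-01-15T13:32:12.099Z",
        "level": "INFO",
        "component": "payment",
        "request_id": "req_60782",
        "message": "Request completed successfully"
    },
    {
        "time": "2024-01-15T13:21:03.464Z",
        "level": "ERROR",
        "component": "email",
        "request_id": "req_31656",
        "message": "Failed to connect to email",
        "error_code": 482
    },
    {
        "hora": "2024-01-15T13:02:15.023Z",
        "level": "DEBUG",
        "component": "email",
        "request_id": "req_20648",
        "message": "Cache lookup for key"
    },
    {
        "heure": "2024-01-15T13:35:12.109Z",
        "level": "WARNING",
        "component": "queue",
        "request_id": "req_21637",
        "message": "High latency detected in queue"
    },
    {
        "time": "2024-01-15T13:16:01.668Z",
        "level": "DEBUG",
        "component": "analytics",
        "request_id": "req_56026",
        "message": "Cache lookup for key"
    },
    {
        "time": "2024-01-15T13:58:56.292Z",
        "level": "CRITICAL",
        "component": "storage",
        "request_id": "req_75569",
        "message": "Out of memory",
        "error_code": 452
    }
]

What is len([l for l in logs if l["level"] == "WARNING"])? 1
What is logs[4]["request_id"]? "req_56026"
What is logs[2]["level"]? "DEBUG"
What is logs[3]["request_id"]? "req_21637"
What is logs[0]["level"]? "INFO"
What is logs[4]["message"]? "Cache lookup for key"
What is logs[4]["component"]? "analytics"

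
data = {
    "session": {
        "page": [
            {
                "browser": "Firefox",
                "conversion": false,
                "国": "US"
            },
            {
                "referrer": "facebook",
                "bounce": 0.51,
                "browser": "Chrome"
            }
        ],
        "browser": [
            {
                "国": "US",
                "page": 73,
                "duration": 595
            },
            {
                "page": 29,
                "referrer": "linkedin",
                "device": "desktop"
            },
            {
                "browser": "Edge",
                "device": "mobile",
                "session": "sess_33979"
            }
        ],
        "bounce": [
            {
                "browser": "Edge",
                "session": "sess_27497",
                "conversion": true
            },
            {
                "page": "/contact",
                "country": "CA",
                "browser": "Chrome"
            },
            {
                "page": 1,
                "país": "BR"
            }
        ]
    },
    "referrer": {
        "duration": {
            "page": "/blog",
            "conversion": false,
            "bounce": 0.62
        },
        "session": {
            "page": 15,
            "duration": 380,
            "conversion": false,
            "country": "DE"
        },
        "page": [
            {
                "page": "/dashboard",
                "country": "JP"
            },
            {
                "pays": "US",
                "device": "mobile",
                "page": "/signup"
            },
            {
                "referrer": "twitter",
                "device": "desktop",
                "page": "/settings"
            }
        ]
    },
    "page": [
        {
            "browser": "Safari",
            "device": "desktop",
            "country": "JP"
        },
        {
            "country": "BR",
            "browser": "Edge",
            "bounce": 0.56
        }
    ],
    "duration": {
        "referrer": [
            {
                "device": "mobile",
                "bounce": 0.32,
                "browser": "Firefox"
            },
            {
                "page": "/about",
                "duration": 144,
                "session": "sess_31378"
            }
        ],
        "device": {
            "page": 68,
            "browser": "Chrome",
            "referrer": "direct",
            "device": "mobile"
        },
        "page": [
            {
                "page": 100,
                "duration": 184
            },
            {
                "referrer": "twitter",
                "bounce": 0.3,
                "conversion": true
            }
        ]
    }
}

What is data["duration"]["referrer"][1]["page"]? "/about"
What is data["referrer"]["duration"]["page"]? "/blog"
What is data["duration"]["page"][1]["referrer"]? "twitter"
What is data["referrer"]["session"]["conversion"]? False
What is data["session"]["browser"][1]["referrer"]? "linkedin"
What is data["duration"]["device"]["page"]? 68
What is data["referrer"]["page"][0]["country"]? "JP"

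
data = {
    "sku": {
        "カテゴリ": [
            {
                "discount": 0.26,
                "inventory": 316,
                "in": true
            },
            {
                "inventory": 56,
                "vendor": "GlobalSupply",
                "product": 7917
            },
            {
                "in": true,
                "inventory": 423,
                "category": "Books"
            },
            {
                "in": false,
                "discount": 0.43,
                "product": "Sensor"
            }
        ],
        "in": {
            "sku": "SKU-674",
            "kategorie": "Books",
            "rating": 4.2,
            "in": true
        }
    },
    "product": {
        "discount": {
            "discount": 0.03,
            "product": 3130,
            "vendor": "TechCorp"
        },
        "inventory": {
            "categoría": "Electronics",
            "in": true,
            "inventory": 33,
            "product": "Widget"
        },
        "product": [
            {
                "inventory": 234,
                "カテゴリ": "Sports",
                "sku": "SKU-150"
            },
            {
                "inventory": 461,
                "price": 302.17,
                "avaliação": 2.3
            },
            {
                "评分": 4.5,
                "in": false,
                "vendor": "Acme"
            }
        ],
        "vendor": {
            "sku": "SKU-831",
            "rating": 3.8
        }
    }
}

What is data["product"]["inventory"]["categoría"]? "Electronics"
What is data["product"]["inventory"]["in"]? True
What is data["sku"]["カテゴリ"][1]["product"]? 7917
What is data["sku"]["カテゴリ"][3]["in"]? False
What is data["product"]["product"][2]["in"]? False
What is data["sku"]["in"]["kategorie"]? "Books"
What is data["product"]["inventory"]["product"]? "Widget"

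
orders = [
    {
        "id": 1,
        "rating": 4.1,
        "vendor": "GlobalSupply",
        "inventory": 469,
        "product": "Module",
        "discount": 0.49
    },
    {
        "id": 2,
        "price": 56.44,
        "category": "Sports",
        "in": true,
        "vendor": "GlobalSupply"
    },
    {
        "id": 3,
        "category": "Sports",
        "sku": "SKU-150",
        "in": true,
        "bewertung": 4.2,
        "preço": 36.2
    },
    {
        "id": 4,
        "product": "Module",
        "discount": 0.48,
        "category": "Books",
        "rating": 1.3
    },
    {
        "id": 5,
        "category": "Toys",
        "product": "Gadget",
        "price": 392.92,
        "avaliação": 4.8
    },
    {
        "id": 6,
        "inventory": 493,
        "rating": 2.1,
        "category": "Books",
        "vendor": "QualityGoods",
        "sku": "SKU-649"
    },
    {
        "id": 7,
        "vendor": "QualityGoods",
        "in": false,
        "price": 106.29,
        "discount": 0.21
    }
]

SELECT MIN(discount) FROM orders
0.21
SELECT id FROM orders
[1, 2, 3, 4, 5, 6, 7]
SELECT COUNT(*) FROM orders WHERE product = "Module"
2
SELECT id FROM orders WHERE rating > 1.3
[1, 6]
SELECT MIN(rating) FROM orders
1.3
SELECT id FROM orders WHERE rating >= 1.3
[1, 4, 6]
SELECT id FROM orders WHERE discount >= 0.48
[1, 4]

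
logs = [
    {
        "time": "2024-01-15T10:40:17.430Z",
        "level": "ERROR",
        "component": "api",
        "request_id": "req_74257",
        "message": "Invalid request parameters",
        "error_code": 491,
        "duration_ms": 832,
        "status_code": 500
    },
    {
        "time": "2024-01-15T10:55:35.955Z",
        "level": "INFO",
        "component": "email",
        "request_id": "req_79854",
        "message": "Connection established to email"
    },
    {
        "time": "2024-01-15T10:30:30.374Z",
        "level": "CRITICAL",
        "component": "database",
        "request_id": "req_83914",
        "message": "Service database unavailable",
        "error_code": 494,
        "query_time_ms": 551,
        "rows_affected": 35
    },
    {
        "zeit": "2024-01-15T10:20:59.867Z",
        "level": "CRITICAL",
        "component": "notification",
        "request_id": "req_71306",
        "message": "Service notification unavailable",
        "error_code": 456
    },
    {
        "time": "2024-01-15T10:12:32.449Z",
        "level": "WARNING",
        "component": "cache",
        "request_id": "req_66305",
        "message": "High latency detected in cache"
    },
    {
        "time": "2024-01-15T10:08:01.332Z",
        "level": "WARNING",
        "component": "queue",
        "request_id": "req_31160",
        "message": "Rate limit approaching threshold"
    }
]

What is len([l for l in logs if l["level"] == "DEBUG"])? 0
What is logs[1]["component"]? "email"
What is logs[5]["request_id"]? "req_31160"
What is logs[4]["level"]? "WARNING"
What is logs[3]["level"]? "CRITICAL"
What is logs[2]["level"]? "CRITICAL"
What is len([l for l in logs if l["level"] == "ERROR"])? 1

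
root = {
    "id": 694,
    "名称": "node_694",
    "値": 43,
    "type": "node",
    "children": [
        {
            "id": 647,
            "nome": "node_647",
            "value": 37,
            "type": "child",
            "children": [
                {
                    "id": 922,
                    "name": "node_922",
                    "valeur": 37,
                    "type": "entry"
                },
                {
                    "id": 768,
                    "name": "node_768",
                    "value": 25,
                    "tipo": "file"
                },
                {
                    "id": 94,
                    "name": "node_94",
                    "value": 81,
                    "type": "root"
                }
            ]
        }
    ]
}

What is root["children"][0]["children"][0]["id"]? 922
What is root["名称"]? "node_694"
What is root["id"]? 694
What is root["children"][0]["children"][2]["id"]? 94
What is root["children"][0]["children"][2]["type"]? "root"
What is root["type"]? "node"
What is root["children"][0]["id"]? 647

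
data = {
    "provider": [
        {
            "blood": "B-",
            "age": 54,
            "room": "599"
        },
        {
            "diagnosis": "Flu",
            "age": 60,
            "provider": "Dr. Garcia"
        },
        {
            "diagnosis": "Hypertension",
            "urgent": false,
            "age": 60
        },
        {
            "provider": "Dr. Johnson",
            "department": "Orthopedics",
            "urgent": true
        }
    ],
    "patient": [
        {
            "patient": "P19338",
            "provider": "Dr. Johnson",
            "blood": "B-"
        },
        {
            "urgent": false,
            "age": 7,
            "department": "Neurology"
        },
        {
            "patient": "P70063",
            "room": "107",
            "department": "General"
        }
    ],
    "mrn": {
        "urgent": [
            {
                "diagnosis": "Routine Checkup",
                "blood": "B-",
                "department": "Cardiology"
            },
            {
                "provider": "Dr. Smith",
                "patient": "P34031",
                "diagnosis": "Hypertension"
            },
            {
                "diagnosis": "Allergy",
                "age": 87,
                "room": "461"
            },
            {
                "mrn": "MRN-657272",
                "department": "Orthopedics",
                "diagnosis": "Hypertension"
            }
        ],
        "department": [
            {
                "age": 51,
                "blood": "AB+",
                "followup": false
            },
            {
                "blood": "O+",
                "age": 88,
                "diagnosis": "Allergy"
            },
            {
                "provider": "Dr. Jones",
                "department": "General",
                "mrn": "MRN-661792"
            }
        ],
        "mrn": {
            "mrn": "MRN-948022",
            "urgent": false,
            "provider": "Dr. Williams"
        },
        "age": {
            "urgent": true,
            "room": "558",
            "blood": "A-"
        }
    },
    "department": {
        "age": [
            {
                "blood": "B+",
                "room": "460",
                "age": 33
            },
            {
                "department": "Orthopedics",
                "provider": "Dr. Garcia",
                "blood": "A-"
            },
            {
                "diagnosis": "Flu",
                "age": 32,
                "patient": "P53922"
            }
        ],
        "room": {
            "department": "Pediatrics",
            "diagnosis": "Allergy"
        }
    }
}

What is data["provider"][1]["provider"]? "Dr. Garcia"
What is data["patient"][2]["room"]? "107"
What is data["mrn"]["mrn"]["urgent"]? False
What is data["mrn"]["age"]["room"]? "558"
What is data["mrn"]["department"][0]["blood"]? "AB+"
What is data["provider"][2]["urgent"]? False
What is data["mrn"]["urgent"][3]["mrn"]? "MRN-657272"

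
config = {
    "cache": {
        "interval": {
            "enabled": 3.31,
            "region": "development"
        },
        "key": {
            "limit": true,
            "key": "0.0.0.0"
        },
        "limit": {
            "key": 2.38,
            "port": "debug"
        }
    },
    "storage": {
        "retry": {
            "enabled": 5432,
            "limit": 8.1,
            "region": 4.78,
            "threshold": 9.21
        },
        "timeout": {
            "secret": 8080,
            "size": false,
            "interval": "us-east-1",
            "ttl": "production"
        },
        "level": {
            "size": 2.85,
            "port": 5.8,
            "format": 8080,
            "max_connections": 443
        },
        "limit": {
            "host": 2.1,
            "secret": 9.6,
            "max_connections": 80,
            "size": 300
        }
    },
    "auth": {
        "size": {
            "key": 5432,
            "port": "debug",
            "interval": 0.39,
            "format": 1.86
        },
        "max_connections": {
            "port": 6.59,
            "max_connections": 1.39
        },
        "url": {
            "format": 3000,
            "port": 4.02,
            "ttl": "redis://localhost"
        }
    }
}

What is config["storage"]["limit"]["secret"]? 9.6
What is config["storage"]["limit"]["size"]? 300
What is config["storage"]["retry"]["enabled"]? 5432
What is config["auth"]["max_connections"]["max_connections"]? 1.39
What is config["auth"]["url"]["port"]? 4.02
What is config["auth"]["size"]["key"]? 5432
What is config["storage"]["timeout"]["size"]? False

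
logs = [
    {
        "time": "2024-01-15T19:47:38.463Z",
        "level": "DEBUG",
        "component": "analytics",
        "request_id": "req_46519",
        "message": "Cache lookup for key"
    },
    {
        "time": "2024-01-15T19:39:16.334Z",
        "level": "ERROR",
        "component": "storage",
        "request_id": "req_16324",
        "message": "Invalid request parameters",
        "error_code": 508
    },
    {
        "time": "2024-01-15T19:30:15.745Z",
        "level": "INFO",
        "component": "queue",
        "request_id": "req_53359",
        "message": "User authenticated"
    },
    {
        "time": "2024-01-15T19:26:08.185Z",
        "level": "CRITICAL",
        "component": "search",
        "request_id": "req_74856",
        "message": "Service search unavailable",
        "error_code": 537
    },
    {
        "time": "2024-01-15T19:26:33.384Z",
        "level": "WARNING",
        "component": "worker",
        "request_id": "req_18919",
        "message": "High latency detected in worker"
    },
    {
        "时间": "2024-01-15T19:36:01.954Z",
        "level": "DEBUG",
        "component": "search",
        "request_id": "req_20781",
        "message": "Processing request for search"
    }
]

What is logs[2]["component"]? "queue"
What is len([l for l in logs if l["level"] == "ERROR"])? 1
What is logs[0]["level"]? "DEBUG"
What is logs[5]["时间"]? "2024-01-15T19:36:01.954Z"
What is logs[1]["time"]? "2024-01-15T19:39:16.334Z"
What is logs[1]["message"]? "Invalid request parameters"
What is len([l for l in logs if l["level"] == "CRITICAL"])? 1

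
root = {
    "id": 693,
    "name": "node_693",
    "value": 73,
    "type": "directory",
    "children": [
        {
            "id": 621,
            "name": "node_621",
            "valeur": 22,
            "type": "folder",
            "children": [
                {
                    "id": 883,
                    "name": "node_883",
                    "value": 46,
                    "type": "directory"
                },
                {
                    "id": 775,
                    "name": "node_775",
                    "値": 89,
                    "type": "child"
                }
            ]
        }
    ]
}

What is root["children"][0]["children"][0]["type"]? "directory"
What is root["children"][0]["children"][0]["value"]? 46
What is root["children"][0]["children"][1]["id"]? 775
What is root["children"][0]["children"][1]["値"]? 89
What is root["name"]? "node_693"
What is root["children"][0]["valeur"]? 22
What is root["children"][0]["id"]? 621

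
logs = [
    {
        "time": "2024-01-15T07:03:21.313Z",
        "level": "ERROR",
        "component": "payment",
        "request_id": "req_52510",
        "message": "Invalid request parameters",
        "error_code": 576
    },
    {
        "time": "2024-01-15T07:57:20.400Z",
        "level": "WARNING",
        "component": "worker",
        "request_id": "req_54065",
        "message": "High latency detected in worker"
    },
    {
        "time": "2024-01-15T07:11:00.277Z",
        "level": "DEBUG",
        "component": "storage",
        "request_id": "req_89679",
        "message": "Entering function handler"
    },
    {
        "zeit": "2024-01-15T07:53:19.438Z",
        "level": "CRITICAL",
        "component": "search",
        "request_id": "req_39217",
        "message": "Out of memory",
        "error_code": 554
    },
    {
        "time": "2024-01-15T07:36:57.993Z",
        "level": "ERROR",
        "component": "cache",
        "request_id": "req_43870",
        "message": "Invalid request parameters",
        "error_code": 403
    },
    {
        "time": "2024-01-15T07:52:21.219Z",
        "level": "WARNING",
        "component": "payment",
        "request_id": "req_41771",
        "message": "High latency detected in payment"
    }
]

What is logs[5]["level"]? "WARNING"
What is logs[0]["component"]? "payment"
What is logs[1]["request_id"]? "req_54065"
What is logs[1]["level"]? "WARNING"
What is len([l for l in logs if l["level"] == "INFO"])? 0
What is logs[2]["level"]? "DEBUG"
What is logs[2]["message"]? "Entering function handler"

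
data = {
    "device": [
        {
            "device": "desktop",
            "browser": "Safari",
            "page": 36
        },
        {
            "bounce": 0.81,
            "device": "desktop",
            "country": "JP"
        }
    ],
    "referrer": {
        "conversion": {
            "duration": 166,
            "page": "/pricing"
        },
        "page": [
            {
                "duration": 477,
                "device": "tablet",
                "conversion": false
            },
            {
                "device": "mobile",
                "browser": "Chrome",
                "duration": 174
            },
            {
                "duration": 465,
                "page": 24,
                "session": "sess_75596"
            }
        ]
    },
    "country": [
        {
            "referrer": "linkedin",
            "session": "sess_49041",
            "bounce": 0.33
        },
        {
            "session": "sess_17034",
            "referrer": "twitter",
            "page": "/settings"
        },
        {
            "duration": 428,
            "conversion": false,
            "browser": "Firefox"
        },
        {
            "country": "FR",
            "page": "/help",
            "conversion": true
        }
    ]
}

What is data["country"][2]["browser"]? "Firefox"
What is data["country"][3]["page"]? "/help"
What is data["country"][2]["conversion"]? False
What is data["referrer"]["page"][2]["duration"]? 465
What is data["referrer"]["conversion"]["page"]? "/pricing"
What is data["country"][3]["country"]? "FR"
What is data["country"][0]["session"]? "sess_49041"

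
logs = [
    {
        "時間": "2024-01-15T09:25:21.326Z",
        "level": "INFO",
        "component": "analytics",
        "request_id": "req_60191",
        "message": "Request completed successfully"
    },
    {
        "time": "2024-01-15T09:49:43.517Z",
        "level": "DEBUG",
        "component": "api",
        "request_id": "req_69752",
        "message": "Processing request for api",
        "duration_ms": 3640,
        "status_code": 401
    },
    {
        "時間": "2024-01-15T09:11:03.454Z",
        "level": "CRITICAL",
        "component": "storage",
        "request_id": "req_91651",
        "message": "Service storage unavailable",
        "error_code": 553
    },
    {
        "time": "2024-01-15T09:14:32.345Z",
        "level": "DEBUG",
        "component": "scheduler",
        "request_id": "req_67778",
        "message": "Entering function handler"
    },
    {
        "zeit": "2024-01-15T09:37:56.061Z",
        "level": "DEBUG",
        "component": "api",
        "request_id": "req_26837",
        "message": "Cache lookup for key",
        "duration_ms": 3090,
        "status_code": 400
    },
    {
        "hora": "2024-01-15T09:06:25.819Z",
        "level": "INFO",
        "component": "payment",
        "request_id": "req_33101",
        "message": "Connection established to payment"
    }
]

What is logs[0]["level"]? "INFO"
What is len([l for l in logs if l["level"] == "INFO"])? 2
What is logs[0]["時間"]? "2024-01-15T09:25:21.326Z"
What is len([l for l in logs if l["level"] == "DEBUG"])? 3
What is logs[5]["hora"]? "2024-01-15T09:06:25.819Z"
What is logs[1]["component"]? "api"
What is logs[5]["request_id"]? "req_33101"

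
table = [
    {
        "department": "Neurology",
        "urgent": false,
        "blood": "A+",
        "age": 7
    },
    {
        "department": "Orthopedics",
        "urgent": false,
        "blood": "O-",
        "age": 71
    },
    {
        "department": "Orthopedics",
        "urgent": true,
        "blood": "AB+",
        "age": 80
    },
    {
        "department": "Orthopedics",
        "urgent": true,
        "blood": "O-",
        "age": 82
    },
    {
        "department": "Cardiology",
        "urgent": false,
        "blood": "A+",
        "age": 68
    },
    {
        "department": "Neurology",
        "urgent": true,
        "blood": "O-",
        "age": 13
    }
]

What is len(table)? 6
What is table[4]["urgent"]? False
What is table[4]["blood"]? "A+"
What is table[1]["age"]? 71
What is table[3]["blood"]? "O-"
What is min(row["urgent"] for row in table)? False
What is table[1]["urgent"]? False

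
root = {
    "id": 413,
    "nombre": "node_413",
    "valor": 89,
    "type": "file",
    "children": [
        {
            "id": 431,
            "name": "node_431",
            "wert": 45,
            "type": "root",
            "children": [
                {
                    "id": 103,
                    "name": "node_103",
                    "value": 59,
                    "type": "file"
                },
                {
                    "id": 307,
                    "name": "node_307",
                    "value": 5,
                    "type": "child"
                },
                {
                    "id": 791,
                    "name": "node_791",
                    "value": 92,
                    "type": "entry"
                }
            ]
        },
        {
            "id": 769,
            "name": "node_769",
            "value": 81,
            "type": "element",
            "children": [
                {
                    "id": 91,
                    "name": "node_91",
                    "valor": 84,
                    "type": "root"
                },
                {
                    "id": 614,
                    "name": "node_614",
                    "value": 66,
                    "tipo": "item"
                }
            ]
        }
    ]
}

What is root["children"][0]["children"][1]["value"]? 5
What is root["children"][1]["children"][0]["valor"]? 84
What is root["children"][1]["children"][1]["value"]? 66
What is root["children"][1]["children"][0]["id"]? 91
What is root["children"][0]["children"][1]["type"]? "child"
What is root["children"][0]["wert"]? 45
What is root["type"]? "file"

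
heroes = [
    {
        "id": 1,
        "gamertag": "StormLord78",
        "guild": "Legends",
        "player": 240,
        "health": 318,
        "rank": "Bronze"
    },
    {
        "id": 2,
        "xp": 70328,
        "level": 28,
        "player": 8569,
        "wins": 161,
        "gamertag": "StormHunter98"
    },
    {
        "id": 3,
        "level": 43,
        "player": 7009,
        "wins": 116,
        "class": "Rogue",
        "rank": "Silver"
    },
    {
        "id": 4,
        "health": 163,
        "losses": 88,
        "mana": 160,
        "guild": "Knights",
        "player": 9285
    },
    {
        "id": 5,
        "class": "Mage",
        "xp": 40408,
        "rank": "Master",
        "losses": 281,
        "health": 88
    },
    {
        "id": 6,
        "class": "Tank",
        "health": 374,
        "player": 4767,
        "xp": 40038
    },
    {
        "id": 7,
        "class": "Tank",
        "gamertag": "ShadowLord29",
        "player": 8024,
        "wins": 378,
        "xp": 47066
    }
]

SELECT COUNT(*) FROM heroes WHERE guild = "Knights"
1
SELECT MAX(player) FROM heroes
9285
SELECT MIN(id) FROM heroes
1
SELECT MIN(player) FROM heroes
240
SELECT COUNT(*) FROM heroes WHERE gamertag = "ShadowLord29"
1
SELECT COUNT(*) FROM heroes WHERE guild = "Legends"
1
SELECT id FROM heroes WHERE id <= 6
[1, 2, 3, 4, 5, 6]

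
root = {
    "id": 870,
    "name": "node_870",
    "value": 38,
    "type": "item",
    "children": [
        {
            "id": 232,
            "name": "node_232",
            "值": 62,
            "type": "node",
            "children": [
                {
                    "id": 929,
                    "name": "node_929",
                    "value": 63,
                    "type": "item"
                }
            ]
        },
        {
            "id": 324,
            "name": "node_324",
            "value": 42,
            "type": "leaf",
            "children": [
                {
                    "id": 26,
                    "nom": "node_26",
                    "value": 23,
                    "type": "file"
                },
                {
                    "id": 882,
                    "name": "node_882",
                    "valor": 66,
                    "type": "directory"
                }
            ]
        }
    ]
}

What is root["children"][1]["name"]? "node_324"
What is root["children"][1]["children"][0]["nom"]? "node_26"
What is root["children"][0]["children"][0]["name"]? "node_929"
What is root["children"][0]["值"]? 62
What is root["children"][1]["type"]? "leaf"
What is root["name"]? "node_870"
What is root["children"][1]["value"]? 42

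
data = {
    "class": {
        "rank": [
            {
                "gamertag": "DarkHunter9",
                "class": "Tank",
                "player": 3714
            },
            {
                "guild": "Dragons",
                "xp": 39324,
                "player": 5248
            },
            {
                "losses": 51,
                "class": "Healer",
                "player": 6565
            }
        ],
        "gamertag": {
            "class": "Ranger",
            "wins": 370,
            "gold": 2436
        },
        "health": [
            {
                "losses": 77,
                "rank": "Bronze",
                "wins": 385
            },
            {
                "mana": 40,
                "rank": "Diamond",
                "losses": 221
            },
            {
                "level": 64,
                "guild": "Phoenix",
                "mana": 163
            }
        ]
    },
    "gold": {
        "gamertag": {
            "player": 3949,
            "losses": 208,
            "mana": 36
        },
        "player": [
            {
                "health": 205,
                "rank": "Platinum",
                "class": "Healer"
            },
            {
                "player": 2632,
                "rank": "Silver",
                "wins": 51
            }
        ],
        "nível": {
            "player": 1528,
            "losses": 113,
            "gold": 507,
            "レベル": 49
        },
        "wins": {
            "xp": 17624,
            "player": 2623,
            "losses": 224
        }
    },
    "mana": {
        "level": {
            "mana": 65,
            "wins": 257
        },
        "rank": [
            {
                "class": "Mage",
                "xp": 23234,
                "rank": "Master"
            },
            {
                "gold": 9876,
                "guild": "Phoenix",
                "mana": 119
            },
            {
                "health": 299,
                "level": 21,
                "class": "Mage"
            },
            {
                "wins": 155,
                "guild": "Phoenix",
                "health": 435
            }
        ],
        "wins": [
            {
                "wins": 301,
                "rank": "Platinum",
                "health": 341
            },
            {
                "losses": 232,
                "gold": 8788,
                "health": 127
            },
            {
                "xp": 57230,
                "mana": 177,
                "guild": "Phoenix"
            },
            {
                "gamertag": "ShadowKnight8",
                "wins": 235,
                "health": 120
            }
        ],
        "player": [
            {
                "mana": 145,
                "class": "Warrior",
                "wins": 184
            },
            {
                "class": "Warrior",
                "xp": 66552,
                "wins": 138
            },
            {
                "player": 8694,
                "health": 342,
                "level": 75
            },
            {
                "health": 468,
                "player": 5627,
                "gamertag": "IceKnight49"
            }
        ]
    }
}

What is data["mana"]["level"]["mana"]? 65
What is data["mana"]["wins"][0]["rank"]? "Platinum"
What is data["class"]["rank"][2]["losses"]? 51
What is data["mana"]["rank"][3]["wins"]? 155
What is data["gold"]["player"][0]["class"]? "Healer"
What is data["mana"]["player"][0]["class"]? "Warrior"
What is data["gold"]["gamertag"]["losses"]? 208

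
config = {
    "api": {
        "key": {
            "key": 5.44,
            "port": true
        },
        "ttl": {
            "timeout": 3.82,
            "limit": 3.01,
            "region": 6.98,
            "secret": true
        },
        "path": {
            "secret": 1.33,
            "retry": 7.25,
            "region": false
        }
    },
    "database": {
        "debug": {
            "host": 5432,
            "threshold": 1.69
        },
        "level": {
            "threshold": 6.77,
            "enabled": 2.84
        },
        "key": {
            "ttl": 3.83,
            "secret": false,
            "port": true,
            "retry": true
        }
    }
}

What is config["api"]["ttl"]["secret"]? True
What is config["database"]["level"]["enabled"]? 2.84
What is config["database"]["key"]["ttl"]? 3.83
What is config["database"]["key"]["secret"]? False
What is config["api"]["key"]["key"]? 5.44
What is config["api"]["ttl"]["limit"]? 3.01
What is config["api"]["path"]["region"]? False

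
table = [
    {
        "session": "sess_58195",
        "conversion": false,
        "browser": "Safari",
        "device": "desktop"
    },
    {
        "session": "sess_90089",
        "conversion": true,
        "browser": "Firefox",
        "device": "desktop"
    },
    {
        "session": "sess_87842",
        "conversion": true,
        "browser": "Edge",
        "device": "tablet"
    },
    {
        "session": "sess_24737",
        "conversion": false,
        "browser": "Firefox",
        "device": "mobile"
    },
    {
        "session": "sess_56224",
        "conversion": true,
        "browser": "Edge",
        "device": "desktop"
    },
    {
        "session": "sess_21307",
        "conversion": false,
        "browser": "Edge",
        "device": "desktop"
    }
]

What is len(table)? 6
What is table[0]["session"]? "sess_58195"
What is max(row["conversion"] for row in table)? True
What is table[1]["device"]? "desktop"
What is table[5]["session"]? "sess_21307"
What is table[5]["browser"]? "Edge"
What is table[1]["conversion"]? True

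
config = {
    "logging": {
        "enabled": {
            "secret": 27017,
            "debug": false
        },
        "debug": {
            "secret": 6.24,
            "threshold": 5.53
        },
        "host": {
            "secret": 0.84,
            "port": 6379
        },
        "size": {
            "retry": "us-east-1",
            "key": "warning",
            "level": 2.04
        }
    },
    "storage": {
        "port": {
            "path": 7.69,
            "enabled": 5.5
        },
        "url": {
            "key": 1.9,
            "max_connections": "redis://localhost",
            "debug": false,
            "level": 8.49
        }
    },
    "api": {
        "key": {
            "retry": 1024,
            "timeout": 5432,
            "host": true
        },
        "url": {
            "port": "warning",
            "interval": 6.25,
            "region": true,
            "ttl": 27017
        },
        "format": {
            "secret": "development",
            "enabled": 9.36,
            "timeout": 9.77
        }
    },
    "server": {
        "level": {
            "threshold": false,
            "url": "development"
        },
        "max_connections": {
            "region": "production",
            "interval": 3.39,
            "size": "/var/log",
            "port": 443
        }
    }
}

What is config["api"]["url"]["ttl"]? 27017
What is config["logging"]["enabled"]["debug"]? False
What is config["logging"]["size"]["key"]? "warning"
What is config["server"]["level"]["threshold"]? False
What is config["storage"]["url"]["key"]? 1.9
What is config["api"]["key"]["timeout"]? 5432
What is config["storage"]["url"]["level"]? 8.49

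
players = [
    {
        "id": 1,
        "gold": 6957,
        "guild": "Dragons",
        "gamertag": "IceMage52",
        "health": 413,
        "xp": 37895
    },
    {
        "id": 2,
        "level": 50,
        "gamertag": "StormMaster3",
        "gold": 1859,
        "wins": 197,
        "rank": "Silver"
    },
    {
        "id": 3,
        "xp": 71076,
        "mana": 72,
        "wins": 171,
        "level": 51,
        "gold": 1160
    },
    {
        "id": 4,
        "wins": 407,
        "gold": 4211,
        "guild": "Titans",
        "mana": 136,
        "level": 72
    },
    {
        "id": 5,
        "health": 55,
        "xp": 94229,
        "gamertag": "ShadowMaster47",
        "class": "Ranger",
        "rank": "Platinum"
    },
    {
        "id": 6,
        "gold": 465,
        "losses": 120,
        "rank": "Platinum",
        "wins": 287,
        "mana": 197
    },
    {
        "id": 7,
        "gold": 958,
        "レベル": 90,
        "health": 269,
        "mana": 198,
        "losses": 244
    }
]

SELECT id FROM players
[1, 2, 3, 4, 5, 6, 7]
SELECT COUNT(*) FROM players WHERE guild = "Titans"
1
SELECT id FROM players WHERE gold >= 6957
[1]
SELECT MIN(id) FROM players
1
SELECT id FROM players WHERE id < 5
[1, 2, 3, 4]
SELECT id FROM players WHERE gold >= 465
[1, 2, 3, 4, 6, 7]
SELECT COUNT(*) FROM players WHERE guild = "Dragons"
1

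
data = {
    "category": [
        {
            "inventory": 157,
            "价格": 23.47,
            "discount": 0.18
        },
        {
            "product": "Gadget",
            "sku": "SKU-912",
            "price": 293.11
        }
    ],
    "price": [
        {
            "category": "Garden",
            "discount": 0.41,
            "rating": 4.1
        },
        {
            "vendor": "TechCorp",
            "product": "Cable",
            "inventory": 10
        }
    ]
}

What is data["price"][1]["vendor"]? "TechCorp"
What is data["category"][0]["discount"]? 0.18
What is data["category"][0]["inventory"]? 157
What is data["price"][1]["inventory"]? 10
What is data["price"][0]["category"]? "Garden"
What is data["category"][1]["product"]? "Gadget"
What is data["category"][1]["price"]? 293.11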